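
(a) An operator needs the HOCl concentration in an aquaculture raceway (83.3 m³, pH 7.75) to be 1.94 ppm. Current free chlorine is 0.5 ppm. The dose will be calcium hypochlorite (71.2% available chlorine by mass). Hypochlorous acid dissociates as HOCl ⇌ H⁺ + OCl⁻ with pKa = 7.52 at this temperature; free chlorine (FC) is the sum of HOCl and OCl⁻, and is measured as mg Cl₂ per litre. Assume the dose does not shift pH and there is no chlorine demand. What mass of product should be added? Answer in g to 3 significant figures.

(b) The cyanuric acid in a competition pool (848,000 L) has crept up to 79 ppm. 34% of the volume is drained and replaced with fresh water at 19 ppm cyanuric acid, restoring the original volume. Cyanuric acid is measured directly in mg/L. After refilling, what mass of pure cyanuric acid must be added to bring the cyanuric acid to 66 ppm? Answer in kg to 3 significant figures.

(a) Volume: 83.3 m³ = 83,300 L.
(a) [OCl⁻]/[HOCl] = 10^(pH − pKa) = 10^(7.75 − 7.52) = 1.698; fraction as HOCl = 1/(1 + 1.698) = 0.3706.
(a) Free chlorine required for 1.94 ppm HOCl: 1.94 / 0.3706 = 5.235 ppm.
(a) FC to add: 5.235 − 0.5 = 4.735 mg/L as Cl₂.
(a) Cl₂ equivalent: 4.735 mg/L × 83,300 L = 394.4 g.
(a) Product at 71.2% available Cl: 394.4 / 0.712 = 553.9 g.

(b) After draining 34% and refilling: 79 × 0.66 + 19 × 0.34 = 58.6 ppm.
(b) Deficit to target: 66 − 58.6 = 7.4 mg/L.
(b) Mass: 7.4 mg/L × 848,000 L = 6275 g cyanuric acid.

(a) 554 g; (b) 6.28 kg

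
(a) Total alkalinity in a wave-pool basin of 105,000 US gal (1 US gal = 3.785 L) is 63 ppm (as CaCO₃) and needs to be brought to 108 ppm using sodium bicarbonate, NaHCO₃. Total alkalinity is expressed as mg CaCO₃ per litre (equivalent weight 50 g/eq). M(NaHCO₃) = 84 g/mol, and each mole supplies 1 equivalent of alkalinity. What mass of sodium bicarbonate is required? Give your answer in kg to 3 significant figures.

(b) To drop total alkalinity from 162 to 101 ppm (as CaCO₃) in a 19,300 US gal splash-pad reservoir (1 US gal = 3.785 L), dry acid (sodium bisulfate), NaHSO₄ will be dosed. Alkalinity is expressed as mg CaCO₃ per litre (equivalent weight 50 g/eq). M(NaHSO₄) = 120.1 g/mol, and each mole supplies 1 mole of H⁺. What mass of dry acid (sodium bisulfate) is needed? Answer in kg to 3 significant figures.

(a) Volume: 105,000 US gal × 3.785 L/gal = 397,425 L.
(a) Alkalinity to add: (108 − 63) = 45 mg/L as CaCO₃ × 397,425 L = 17,880 g as CaCO₃.
(a) Equivalents: 17,880 g ÷ 50 g/eq = 357.7 eq.
(a) NaHCO₃ supplies 1 eq per mole → 357.7 mol.
(a) Mass: 357.7 mol × 84 g/mol = 30,050 g.

(b) Volume: 19,300 US gal × 3.785 L/gal = 73,050 L.
(b) Alkalinity to neutralize: (162 − 101) = 61 mg/L as CaCO₃ × 73,050 L = 4456 g as CaCO₃.
(b) Equivalents of H⁺ required: 4456 ÷ 50 g/eq = 89.12 eq = 89.12 mol NaHSO₄.
(b) Mass of NaHSO₄: 89.12 × 120.1 = 10,700 g.

(a) 30.0 kg; (b) 10.7 kg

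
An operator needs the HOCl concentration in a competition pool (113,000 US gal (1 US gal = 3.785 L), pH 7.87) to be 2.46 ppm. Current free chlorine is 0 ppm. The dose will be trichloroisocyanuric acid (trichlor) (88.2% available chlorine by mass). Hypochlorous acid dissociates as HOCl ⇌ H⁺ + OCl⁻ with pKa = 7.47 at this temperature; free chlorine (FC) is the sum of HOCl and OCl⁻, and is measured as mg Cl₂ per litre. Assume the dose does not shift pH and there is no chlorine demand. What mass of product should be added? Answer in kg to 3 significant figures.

Volume: 113,000 US gal × 3.785 L/gal = 427,705 L.
[OCl⁻]/[HOCl] = 10^(pH − pKa) = 10^(7.87 − 7.47) = 2.512; fraction as HOCl = 1/(1 + 2.512) = 0.2847.
Free chlorine required for 2.46 ppm HOCl: 2.46 / 0.2847 = 8.639 ppm.
FC to add: 8.639 − 0 = 8.639 mg/L as Cl₂.
Cl₂ equivalent: 8.639 mg/L × 427,705 L = 3695 g.
Product at 88.2% available Cl: 3695 / 0.882 = 4189 g.

4.19 kg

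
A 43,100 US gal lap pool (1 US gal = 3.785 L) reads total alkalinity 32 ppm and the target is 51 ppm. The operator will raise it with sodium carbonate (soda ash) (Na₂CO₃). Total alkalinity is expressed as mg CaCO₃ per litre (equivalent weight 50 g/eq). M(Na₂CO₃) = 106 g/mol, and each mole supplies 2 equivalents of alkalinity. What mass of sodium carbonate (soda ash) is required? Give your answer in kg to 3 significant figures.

Volume: 43,100 US gal × 3.785 L/gal = 163,134 L.
Alkalinity to add: (51 − 32) = 19 mg/L as CaCO₃ × 163,134 L = 3100 g as CaCO₃.
Equivalents: 3100 g ÷ 50 g/eq = 61.99 eq.
Each mole of Na₂CO₃ supplies 2 eq, so 61.99 / 2 = 31 mol.
Mass: 31 mol × 106 g/mol = 3286 g.

3.29 kg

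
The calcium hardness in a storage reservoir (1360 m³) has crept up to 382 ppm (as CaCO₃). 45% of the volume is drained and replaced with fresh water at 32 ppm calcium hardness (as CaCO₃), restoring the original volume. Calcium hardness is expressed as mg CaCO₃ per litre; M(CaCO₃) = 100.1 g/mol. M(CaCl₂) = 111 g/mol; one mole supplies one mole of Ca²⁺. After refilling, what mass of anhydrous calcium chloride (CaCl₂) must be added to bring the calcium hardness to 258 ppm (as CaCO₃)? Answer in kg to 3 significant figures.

50.5 kg

Volume: 1360 m³ = 1,360,000 L.
After draining 45% and refilling: 382 × 0.55 + 32 × 0.45 = 224.5 ppm.
Deficit to target: 258 − 224.5 = 33.5 mg/L.
As CaCO₃: 33.5 mg/L × 1,360,000 L = 45,560 g; ÷ 100.1 = 455.1 mol Ca²⁺.
Mass: 455.1 × 111 = 50,520 g.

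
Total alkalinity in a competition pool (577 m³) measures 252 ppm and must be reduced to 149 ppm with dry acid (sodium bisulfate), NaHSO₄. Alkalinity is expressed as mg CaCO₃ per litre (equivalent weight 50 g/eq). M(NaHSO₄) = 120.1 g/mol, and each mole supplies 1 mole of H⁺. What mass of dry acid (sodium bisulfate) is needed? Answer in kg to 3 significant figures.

Volume: 577 m³ = 577,000 L.
Alkalinity to neutralize: (252 − 149) = 103 mg/L as CaCO₃ × 577,000 L = 59,430 g as CaCO₃.
Equivalents of H⁺ required: 59,430 ÷ 50 g/eq = 1189 eq = 1189 mol NaHSO₄.
Mass of NaHSO₄: 1189 × 120.1 = 142,800 g.

143 kg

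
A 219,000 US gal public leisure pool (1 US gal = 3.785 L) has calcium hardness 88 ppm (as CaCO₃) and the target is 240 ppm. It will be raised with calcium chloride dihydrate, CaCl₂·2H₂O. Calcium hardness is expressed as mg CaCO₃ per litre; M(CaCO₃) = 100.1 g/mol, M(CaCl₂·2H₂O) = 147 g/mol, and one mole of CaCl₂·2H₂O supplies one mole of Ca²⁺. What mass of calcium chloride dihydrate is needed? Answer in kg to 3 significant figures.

185 kg

Volume: 219,000 US gal × 3.785 L/gal = 828,915 L.
Hardness to add: (240 − 88) = 152 mg/L as CaCO₃ × 828,915 L = 126,000 g as CaCO₃.
Moles of Ca²⁺ (1 mol Ca²⁺ ≡ 1 mol CaCO₃): 126,000 / 100.1 g/mol = 1259 mol.
Mass of CaCl₂·2H₂O: 1259 × 147 = 185,000 g.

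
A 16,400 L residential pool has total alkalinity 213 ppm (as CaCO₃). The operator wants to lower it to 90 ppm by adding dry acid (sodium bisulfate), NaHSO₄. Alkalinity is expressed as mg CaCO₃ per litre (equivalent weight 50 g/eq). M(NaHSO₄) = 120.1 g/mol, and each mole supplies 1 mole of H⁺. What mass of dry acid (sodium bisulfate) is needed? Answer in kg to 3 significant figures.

4.85 kg

Alkalinity to neutralize: (213 − 90) = 123 mg/L as CaCO₃ × 16,400 L = 2017 g as CaCO₃.
Equivalents of H⁺ required: 2017 ÷ 50 g/eq = 40.34 eq = 40.34 mol NaHSO₄.
Mass of NaHSO₄: 40.34 × 120.1 = 4845 g.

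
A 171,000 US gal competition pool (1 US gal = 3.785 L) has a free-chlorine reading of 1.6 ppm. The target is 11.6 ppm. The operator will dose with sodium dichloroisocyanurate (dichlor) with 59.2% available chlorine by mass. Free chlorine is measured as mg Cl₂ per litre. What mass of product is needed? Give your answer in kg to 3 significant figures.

10.9 kg

Volume: 171,000 US gal × 3.785 L/gal = 647,235 L.
Chlorine deficit: 11.6 − 1.6 = 10 ppm = 10 mg/L as Cl₂.
Cl₂ equivalent needed: 10 mg/L × 647,235 L = 6,472,000 mg = 6472 g.
Product at 59.2% available chlorine: 6472 / 0.592 = 10,930 g.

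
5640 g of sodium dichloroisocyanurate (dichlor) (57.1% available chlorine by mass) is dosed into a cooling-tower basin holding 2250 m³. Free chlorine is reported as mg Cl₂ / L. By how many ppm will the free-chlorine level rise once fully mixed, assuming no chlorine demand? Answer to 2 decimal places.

Volume: 2250 m³ = 2,250,000 L.
Available chlorine delivered: 5640 g × 0.571 = 3220 g as Cl₂.
Concentration rise: 3220 g / 2,250,000 L = 1.431 mg/L = 1.43 ppm.

1.43 ppm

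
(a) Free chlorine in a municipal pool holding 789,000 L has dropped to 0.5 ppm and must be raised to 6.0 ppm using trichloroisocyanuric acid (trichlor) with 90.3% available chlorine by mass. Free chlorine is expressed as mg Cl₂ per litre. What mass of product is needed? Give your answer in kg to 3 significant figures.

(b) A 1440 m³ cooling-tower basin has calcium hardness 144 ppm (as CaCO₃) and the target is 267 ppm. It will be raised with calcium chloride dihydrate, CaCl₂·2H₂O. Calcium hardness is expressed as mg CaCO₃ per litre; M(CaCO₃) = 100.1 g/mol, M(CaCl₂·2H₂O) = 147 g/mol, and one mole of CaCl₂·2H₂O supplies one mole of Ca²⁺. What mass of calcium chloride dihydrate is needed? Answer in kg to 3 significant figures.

(a) Chlorine deficit: 6.0 − 0.5 = 5.5 ppm = 5.5 mg/L as Cl₂.
(a) Cl₂ equivalent needed: 5.5 mg/L × 789,000 L = 4,340,000 mg = 4340 g.
(a) Product at 90.3% available chlorine: 4340 / 0.903 = 4806 g.

(b) Volume: 1440 m³ = 1,440,000 L.
(b) Hardness to add: (267 − 144) = 123 mg/L as CaCO₃ × 1,440,000 L = 177,100 g as CaCO₃.
(b) Moles of Ca²⁺ (1 mol Ca²⁺ ≡ 1 mol CaCO₃): 177,100 / 100.1 g/mol = 1769 mol.
(b) Mass of CaCl₂·2H₂O: 1769 × 147 = 260,100 g.

(a) 4.81 kg; (b) 260 kg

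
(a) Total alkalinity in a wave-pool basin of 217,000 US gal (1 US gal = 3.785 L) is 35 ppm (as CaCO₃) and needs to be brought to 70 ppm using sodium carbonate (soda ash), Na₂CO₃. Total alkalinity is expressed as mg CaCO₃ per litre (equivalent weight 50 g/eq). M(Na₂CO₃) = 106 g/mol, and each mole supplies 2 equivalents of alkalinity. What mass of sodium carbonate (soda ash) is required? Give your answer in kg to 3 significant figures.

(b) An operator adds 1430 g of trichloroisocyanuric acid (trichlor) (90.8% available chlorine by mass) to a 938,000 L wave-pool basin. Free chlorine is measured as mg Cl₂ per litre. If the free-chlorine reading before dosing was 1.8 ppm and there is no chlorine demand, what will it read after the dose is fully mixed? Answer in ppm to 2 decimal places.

(a) Volume: 217,000 US gal × 3.785 L/gal = 821,345 L.
(a) Alkalinity to add: (70 − 35) = 35 mg/L as CaCO₃ × 821,345 L = 28,750 g as CaCO₃.
(a) Equivalents: 28,750 g ÷ 50 g/eq = 574.9 eq.
(a) Each mole of Na₂CO₃ supplies 2 eq, so 574.9 / 2 = 287.5 mol.
(a) Mass: 287.5 mol × 106 g/mol = 30,470 g.

(b) Available chlorine delivered: 1430 g × 0.908 = 1298 g as Cl₂.
(b) Concentration rise: 1298 g / 938,000 L = 1.384 mg/L = 1.38 ppm.
(b) Final FC: 1.8 + 1.38 = 3.18 ppm.

(a) 30.5 kg; (b) 3.18 ppm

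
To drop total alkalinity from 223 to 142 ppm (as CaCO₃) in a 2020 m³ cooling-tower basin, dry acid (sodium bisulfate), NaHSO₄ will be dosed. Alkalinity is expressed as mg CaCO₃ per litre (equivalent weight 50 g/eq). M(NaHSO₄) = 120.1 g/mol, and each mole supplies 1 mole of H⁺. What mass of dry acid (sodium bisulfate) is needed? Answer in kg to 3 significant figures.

393 kg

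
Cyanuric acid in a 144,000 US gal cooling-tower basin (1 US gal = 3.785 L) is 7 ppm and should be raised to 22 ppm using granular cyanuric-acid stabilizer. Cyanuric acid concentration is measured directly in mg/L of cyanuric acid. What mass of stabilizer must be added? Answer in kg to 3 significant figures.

8.18 kg

Volume: 144,000 US gal × 3.785 L/gal = 545,040 L.
CYA to add: (22 − 7) = 15 mg/L × 545,040 L = 8176 g cyanuric acid.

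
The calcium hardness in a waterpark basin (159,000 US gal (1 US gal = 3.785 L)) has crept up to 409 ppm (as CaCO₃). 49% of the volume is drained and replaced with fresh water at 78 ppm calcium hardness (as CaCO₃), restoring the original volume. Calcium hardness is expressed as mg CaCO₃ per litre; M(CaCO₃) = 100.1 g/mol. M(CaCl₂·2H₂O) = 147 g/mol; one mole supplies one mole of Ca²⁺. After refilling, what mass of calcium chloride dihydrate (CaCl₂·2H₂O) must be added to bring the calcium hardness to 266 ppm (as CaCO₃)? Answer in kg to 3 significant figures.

17.0 kg

Volume: 159,000 US gal × 3.785 L/gal = 601,815 L.
After draining 49% and refilling: 409 × 0.51 + 78 × 0.49 = 246.81 ppm.
Deficit to target: 266 − 246.81 = 19.19 mg/L.
As CaCO₃: 19.19 mg/L × 601,815 L = 11,550 g; ÷ 100.1 = 115.4 mol Ca²⁺.
Mass: 115.4 × 147 = 16,960 g.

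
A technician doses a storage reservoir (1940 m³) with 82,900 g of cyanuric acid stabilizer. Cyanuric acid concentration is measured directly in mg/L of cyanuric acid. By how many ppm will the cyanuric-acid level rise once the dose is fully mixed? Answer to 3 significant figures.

42.7 ppm

Volume: 1940 m³ = 1,940,000 L.
Rise: 82,900 g / 1,940,000 L × 1000 = 42.73 mg/L.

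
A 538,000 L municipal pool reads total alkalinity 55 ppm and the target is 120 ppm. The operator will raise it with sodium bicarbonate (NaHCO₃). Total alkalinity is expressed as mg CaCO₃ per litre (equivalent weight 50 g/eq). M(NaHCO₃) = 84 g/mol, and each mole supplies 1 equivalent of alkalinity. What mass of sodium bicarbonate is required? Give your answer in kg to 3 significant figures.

Alkalinity to add: (120 − 55) = 65 mg/L as CaCO₃ × 538,000 L = 34,970 g as CaCO₃.
Equivalents: 34,970 g ÷ 50 g/eq = 699.4 eq.
NaHCO₃ supplies 1 eq per mole → 699.4 mol.
Mass: 699.4 mol × 84 g/mol = 58,750 g.

58.7 kg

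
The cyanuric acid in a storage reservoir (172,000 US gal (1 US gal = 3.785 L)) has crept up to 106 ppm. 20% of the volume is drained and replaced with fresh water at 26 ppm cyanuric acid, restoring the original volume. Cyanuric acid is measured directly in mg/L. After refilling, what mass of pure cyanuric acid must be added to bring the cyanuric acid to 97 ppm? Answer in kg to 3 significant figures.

Volume: 172,000 US gal × 3.785 L/gal = 651,020 L.
After draining 20% and refilling: 106 × 0.80 + 26 × 0.20 = 90 ppm.
Deficit to target: 97 − 90 = 7 mg/L.
Mass: 7 mg/L × 651,020 L = 4557 g cyanuric acid.

4.56 kg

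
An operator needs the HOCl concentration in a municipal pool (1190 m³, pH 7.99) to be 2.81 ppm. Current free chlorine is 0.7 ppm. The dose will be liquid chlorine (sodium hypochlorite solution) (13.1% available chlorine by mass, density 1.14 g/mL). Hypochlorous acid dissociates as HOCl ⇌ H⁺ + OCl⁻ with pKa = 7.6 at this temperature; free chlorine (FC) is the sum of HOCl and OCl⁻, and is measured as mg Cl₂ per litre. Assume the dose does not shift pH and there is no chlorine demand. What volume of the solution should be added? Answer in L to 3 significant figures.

71.8 L

Volume: 1190 m³ = 1,190,000 L.
[OCl⁻]/[HOCl] = 10^(pH − pKa) = 10^(7.99 − 7.6) = 2.455; fraction as HOCl = 1/(1 + 2.455) = 0.2895.
Free chlorine required for 2.81 ppm HOCl: 2.81 / 0.2895 = 9.708 ppm.
FC to add: 9.708 − 0.7 = 9.008 mg/L as Cl₂.
Cl₂ equivalent: 9.008 mg/L × 1,190,000 L = 10,720 g.
Product at 13.1% available Cl: 10,720 / 0.131 = 81,830 g.
Volume: 81,830 g ÷ 1.14 g/mL = 71,780 mL.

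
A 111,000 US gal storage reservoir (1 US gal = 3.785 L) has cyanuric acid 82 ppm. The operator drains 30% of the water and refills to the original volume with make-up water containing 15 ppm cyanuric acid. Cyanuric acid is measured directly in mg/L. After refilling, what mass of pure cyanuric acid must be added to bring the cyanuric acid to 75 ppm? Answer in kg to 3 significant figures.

5.50 kg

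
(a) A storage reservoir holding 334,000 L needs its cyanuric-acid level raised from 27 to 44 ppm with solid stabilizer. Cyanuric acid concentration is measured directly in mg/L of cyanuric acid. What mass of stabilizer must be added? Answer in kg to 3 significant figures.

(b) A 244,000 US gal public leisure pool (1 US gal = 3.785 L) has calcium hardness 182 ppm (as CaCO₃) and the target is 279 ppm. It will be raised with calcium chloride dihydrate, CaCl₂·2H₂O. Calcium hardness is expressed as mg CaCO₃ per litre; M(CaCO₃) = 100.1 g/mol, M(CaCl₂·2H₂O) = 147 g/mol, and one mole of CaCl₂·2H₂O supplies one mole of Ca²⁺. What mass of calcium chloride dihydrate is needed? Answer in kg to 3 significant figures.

(a) CYA to add: (44 − 27) = 17 mg/L × 334,000 L = 5678 g cyanuric acid.

(b) Volume: 244,000 US gal × 3.785 L/gal = 923,540 L.
(b) Hardness to add: (279 − 182) = 97 mg/L as CaCO₃ × 923,540 L = 89,580 g as CaCO₃.
(b) Moles of Ca²⁺ (1 mol Ca²⁺ ≡ 1 mol CaCO₃): 89,580 / 100.1 g/mol = 894.9 mol.
(b) Mass of CaCl₂·2H₂O: 894.9 × 147 = 131,600 g.

(a) 5.68 kg; (b) 132 kg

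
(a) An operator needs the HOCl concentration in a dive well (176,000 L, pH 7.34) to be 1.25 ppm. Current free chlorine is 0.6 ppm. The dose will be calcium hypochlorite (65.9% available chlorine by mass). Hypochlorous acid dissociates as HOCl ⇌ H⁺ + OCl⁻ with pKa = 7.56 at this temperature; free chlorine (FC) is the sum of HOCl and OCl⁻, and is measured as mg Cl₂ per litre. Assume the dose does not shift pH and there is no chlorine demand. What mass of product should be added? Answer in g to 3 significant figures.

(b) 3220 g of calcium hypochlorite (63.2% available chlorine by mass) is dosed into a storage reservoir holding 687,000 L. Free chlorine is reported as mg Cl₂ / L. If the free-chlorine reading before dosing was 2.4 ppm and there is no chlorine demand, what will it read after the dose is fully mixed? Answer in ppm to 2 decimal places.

(a) 375 g; (b) 5.36 ppm

(a) [OCl⁻]/[HOCl] = 10^(pH − pKa) = 10^(7.34 − 7.56) = 0.6026; fraction as HOCl = 1/(1 + 0.6026) = 0.624.
(a) Free chlorine required for 1.25 ppm HOCl: 1.25 / 0.624 = 2.003 ppm.
(a) FC to add: 2.003 − 0.6 = 1.403 mg/L as Cl₂.
(a) Cl₂ equivalent: 1.403 mg/L × 176,000 L = 247 g.
(a) Product at 65.9% available Cl: 247 / 0.659 = 374.8 g.

(b) Available chlorine delivered: 3220 g × 0.632 = 2035 g as Cl₂.
(b) Concentration rise: 2035 g / 687,000 L = 2.962 mg/L = 2.96 ppm.
(b) Final FC: 2.4 + 2.96 = 5.36 ppm.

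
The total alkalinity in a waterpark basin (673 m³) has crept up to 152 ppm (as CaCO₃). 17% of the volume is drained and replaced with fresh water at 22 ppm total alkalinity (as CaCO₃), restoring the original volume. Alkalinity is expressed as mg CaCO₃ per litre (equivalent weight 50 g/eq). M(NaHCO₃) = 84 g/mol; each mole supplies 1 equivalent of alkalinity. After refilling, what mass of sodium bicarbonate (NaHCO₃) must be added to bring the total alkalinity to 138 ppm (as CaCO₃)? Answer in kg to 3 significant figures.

9.16 kg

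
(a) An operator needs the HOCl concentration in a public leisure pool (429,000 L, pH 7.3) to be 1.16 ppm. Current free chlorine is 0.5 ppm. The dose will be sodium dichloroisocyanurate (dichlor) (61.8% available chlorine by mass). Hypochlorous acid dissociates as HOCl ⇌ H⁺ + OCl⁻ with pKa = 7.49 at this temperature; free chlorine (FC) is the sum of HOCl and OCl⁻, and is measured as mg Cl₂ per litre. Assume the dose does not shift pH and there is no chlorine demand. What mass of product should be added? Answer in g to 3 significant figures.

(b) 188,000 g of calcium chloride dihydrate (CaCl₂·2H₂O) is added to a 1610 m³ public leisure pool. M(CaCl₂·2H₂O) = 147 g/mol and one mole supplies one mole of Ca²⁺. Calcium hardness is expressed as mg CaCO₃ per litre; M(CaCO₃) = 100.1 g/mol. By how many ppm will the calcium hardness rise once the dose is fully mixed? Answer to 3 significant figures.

(a) 978 g; (b) 79.5 ppm

(a) [OCl⁻]/[HOCl] = 10^(pH − pKa) = 10^(7.3 − 7.49) = 0.6457; fraction as HOCl = 1/(1 + 0.6457) = 0.6077.
(a) Free chlorine required for 1.16 ppm HOCl: 1.16 / 0.6077 = 1.909 ppm.
(a) FC to add: 1.909 − 0.5 = 1.409 mg/L as Cl₂.
(a) Cl₂ equivalent: 1.409 mg/L × 429,000 L = 604.4 g.
(a) Product at 61.8% available Cl: 604.4 / 0.618 = 978.1 g.

(b) Volume: 1610 m³ = 1,610,000 L.
(b) Moles of Ca²⁺: 188,000 g ÷ 147 g/mol = 1279 mol.
(b) As CaCO₃: 1279 mol × 100.1 g/mol = 128,000 g.
(b) Rise: 128,000 g / 1,610,000 L × 1000 = 79.51 mg/L.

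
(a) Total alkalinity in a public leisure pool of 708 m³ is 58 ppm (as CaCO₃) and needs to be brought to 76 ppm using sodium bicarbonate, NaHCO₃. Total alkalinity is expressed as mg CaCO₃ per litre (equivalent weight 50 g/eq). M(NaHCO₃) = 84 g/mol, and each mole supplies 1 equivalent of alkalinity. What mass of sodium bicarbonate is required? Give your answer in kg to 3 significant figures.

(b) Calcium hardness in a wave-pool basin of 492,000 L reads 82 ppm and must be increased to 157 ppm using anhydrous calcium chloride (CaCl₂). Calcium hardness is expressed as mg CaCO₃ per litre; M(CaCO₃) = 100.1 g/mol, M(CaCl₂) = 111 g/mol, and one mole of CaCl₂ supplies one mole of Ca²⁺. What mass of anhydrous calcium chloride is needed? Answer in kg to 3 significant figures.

(a) Volume: 708 m³ = 708,000 L.
(a) Alkalinity to add: (76 − 58) = 18 mg/L as CaCO₃ × 708,000 L = 12,740 g as CaCO₃.
(a) Equivalents: 12,740 g ÷ 50 g/eq = 254.9 eq.
(a) NaHCO₃ supplies 1 eq per mole → 254.9 mol.
(a) Mass: 254.9 mol × 84 g/mol = 21,410 g.

(b) Hardness to add: (157 − 82) = 75 mg/L as CaCO₃ × 492,000 L = 36,900 g as CaCO₃.
(b) Moles of Ca²⁺ (1 mol Ca²⁺ ≡ 1 mol CaCO₃): 36,900 / 100.1 g/mol = 368.6 mol.
(b) Mass of CaCl₂: 368.6 × 111 = 40,920 g.

(a) 21.4 kg; (b) 40.9 kg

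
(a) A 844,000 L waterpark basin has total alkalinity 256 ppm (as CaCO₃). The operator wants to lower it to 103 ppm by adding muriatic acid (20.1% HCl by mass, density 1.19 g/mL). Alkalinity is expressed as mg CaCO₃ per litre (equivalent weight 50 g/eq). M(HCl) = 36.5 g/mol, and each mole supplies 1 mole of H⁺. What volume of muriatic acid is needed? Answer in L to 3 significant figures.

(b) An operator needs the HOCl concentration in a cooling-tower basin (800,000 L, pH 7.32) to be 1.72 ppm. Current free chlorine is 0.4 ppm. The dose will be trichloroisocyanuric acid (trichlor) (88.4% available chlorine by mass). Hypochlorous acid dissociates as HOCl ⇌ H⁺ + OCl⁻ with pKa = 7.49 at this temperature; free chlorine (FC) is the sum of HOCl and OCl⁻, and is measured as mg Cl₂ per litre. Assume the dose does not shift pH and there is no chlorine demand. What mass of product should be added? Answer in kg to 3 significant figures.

(a) 394 L; (b) 2.25 kg

(a) Alkalinity to neutralize: (256 − 103) = 153 mg/L as CaCO₃ × 844,000 L = 129,100 g as CaCO₃.
(a) Equivalents of H⁺ required: 129,100 ÷ 50 g/eq = 2583 eq = 2583 mol HCl.
(a) Mass of HCl: 2583 × 36.5 = 94,270 g.
(a) Mass of 20.1% solution: 94,270 / 0.201 = 469,000 g.
(a) Volume: 469,000 g ÷ 1.19 g/mL = 394,100 mL.

(b) [OCl⁻]/[HOCl] = 10^(pH − pKa) = 10^(7.32 − 7.49) = 0.6761; fraction as HOCl = 1/(1 + 0.6761) = 0.5966.
(b) Free chlorine required for 1.72 ppm HOCl: 1.72 / 0.5966 = 2.883 ppm.
(b) FC to add: 2.883 − 0.4 = 2.483 mg/L as Cl₂.
(b) Cl₂ equivalent: 2.483 mg/L × 800,000 L = 1986 g.
(b) Product at 88.4% available Cl: 1986 / 0.884 = 2247 g.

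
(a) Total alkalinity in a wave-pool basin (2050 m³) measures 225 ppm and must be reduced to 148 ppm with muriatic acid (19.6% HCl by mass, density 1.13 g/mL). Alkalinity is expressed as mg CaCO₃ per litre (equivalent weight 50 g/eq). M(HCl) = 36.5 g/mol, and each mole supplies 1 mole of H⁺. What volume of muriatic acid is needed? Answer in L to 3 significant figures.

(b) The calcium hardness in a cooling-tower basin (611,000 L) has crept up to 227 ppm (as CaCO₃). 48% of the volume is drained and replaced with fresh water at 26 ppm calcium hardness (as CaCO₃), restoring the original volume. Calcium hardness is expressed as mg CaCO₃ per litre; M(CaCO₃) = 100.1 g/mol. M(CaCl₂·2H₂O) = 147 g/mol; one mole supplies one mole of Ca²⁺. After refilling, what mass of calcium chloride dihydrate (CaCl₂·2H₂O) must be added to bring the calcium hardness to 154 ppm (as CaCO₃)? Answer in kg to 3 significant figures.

(a) Volume: 2050 m³ = 2,050,000 L.
(a) Alkalinity to neutralize: (225 − 148) = 77 mg/L as CaCO₃ × 2,050,000 L = 157,800 g as CaCO₃.
(a) Equivalents of H⁺ required: 157,800 ÷ 50 g/eq = 3157 eq = 3157 mol HCl.
(a) Mass of HCl: 3157 × 36.5 = 115,200 g.
(a) Mass of 19.6% solution: 115,200 / 0.196 = 587,900 g.
(a) Volume: 587,900 g ÷ 1.13 g/mL = 520,300 mL.

(b) After draining 48% and refilling: 227 × 0.52 + 26 × 0.48 = 130.52 ppm.
(b) Deficit to target: 154 − 130.52 = 23.48 mg/L.
(b) As CaCO₃: 23.48 mg/L × 611,000 L = 14,350 g; ÷ 100.1 = 143.3 mol Ca²⁺.
(b) Mass: 143.3 × 147 = 21,070 g.

(a) 520 L; (b) 21.1 kg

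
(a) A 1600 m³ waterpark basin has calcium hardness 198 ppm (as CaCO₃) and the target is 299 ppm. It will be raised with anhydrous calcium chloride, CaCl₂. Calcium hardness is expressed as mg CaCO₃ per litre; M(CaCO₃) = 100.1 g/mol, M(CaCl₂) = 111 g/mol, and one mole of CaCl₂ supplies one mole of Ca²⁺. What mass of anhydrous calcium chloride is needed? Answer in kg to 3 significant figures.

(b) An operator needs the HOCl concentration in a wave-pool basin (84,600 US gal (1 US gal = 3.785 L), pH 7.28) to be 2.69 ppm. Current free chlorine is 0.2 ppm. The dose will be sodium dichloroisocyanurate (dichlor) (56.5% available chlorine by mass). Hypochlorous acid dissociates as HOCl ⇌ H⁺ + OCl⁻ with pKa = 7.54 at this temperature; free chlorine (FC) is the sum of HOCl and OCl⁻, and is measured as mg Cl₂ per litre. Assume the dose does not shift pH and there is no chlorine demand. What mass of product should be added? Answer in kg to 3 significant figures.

(a) 179 kg; (b) 2.25 kg

(a) Volume: 1600 m³ = 1,600,000 L.
(a) Hardness to add: (299 − 198) = 101 mg/L as CaCO₃ × 1,600,000 L = 161,600 g as CaCO₃.
(a) Moles of Ca²⁺ (1 mol Ca²⁺ ≡ 1 mol CaCO₃): 161,600 / 100.1 g/mol = 1614 mol.
(a) Mass of CaCl₂: 1614 × 111 = 179,200 g.

(b) Volume: 84,600 US gal × 3.785 L/gal = 320,211 L.
(b) [OCl⁻]/[HOCl] = 10^(pH − pKa) = 10^(7.28 − 7.54) = 0.5495; fraction as HOCl = 1/(1 + 0.5495) = 0.6454.
(b) Free chlorine required for 2.69 ppm HOCl: 2.69 / 0.6454 = 4.168 ppm.
(b) FC to add: 4.168 − 0.2 = 3.968 mg/L as Cl₂.
(b) Cl₂ equivalent: 3.968 mg/L × 320,211 L = 1271 g.
(b) Product at 56.5% available Cl: 1271 / 0.565 = 2249 g.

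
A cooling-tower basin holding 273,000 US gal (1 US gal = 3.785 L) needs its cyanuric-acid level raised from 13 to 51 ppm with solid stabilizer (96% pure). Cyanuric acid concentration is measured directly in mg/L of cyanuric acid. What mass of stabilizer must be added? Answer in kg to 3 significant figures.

40.9 kg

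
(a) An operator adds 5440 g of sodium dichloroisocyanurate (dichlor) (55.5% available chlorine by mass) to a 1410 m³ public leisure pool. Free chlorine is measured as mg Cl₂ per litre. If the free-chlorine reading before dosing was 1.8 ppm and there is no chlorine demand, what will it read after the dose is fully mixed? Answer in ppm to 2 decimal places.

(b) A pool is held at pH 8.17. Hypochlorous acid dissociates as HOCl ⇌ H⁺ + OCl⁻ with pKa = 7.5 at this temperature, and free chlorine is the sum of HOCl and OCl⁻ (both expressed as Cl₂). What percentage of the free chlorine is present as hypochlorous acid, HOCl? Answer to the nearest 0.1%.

(a) Volume: 1410 m³ = 1,410,000 L.
(a) Available chlorine delivered: 5440 g × 0.555 = 3019 g as Cl₂.
(a) Concentration rise: 3019 g / 1,410,000 L = 2.141 mg/L = 2.14 ppm.
(a) Final FC: 1.8 + 2.14 = 3.94 ppm.

(b) [OCl⁻]/[HOCl] = 10^(pH − pKa) = 10^(8.17 − 7.5) = 10^0.67 = 4.677.
(b) Fraction as HOCl = 1 / (1 + 4.677) = 0.1761.

(a) 3.94 ppm; (b) 17.6%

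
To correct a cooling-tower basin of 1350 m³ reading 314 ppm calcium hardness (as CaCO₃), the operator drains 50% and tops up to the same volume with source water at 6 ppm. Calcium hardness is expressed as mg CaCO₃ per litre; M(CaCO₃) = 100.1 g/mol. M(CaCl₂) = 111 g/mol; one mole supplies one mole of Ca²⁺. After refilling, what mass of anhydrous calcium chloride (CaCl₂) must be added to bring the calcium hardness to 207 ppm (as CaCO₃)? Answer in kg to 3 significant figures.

70.4 kg

Volume: 1350 m³ = 1,350,000 L.
After draining 50% and refilling: 314 × 0.50 + 6 × 0.50 = 160 ppm.
Deficit to target: 207 − 160 = 47 mg/L.
As CaCO₃: 47 mg/L × 1,350,000 L = 63,450 g; ÷ 100.1 = 633.9 mol Ca²⁺.
Mass: 633.9 × 111 = 70,360 g.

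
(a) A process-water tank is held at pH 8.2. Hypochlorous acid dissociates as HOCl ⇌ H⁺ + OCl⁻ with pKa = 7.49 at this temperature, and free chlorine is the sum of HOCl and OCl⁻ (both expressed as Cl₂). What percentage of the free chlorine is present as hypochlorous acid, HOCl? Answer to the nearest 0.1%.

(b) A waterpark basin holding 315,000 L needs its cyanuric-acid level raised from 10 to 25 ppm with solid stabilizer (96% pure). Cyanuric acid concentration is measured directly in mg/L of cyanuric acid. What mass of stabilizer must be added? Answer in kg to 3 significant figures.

(a) [OCl⁻]/[HOCl] = 10^(pH − pKa) = 10^(8.2 − 7.49) = 10^0.71 = 5.129.
(a) Fraction as HOCl = 1 / (1 + 5.129) = 0.1632.

(b) CYA to add: (25 − 10) = 15 mg/L × 315,000 L = 4725 g cyanuric acid.
(b) At 96% purity: 4725 / 0.96 = 4922 g product.

(a) 16.3%; (b) 4.92 kg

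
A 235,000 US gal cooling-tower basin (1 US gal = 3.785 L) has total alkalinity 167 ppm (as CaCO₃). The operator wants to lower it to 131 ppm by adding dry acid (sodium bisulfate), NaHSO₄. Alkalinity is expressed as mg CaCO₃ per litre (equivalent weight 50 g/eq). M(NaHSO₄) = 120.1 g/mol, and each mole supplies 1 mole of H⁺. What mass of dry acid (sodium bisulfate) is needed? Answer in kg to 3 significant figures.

Volume: 235,000 US gal × 3.785 L/gal = 889,475 L.
Alkalinity to neutralize: (167 − 131) = 36 mg/L as CaCO₃ × 889,475 L = 32,020 g as CaCO₃.
Equivalents of H⁺ required: 32,020 ÷ 50 g/eq = 640.4 eq = 640.4 mol NaHSO₄.
Mass of NaHSO₄: 640.4 × 120.1 = 76,910 g.

76.9 kg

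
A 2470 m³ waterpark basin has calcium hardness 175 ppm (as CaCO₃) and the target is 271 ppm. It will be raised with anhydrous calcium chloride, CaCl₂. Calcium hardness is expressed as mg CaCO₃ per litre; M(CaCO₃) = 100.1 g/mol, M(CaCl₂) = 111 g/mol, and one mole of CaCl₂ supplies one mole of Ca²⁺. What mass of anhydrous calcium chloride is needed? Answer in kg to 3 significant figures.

Volume: 2470 m³ = 2,470,000 L.
Hardness to add: (271 − 175) = 96 mg/L as CaCO₃ × 2,470,000 L = 237,100 g as CaCO₃.
Moles of Ca²⁺ (1 mol Ca²⁺ ≡ 1 mol CaCO₃): 237,100 / 100.1 g/mol = 2369 mol.
Mass of CaCl₂: 2369 × 111 = 262,900 g.

263 kg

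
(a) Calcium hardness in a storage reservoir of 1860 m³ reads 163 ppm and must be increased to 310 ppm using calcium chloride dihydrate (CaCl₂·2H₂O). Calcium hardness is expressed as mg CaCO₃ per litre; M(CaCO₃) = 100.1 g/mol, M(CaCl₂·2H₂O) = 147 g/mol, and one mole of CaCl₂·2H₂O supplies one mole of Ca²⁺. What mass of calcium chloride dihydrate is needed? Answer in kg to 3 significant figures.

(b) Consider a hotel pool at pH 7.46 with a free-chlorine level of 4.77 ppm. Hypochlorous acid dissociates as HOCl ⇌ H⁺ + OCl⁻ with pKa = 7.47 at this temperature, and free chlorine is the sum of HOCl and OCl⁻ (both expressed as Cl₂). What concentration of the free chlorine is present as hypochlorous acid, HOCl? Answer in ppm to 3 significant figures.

(a) Volume: 1860 m³ = 1,860,000 L.
(a) Hardness to add: (310 − 163) = 147 mg/L as CaCO₃ × 1,860,000 L = 273,400 g as CaCO₃.
(a) Moles of Ca²⁺ (1 mol Ca²⁺ ≡ 1 mol CaCO₃): 273,400 / 100.1 g/mol = 2731 mol.
(a) Mass of CaCl₂·2H₂O: 2731 × 147 = 401,500 g.

(b) [OCl⁻]/[HOCl] = 10^(pH − pKa) = 10^(7.46 − 7.47) = 10^-0.01 = 0.9772.
(b) Fraction as HOCl = 1 / (1 + 0.9772) = 0.5058.
(b) HOCl = 0.5058 × 4.77 ppm = 2.412 ppm.

(a) 402 kg; (b) 2.41 ppm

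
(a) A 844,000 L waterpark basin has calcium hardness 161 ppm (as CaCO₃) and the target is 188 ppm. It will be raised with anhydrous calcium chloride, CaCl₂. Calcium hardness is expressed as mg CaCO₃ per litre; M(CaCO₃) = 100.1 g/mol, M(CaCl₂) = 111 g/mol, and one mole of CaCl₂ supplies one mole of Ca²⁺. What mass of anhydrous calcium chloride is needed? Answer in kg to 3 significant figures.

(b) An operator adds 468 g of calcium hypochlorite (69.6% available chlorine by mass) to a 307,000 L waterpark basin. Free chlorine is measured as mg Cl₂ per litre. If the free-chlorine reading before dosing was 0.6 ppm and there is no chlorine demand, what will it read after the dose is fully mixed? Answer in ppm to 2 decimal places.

(a) 25.3 kg; (b) 1.66 ppm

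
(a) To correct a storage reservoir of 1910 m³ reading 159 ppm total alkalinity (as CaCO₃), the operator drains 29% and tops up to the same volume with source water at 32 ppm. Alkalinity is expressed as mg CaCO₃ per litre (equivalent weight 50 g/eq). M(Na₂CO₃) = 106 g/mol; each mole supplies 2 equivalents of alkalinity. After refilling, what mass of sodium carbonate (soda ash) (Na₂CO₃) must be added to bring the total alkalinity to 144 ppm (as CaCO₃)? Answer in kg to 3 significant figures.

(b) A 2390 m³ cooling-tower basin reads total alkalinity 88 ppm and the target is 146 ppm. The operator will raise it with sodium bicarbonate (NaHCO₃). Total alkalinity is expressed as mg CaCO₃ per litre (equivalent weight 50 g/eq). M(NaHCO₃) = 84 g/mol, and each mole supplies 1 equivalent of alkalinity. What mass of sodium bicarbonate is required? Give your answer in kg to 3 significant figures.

(a) 44.2 kg; (b) 233 kg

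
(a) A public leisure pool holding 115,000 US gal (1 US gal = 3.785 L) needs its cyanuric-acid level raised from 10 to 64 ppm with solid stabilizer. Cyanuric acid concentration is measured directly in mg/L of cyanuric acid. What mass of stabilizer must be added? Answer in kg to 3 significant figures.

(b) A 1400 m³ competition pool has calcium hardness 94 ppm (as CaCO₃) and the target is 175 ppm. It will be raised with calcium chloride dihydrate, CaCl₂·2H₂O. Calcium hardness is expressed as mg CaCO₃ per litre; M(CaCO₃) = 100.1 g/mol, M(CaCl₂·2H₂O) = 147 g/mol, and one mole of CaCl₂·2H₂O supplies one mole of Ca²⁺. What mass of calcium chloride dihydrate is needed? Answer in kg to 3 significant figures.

(a) 23.5 kg; (b) 167 kg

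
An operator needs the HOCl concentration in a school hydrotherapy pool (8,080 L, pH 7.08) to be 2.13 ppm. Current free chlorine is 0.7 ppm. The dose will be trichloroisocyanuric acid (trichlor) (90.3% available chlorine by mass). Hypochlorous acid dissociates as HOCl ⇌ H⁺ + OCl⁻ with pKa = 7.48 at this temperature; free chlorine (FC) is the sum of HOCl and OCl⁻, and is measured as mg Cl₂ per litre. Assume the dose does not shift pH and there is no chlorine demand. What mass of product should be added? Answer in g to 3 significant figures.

[OCl⁻]/[HOCl] = 10^(pH − pKa) = 10^(7.08 − 7.48) = 0.3981; fraction as HOCl = 1/(1 + 0.3981) = 0.7153.
Free chlorine required for 2.13 ppm HOCl: 2.13 / 0.7153 = 2.978 ppm.
FC to add: 2.978 − 0.7 = 2.278 mg/L as Cl₂.
Cl₂ equivalent: 2.278 mg/L × 8,080 L = 18.41 g.
Product at 90.3% available Cl: 18.41 / 0.903 = 20.38 g.

20.4 g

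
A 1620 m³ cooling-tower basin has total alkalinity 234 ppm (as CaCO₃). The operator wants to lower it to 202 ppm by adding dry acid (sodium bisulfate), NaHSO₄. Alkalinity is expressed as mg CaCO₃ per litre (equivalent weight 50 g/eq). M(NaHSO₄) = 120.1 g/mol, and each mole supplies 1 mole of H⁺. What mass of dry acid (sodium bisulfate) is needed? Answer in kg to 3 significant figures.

125 kg

Volume: 1620 m³ = 1,620,000 L.
Alkalinity to neutralize: (234 − 202) = 32 mg/L as CaCO₃ × 1,620,000 L = 51,840 g as CaCO₃.
Equivalents of H⁺ required: 51,840 ÷ 50 g/eq = 1037 eq = 1037 mol NaHSO₄.
Mass of NaHSO₄: 1037 × 120.1 = 124,500 g.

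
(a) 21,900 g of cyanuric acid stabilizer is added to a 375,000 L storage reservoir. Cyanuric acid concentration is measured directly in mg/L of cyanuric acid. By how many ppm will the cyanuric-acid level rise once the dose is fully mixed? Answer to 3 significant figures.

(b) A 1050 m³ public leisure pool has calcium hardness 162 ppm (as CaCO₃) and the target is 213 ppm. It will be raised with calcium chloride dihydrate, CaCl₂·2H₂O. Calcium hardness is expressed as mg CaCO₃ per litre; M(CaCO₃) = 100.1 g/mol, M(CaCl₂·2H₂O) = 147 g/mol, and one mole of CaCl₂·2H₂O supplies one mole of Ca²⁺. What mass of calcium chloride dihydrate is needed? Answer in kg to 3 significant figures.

(a) Rise: 21,900 g / 375,000 L × 1000 = 58.4 mg/L.

(b) Volume: 1050 m³ = 1,050,000 L.
(b) Hardness to add: (213 − 162) = 51 mg/L as CaCO₃ × 1,050,000 L = 53,550 g as CaCO₃.
(b) Moles of Ca²⁺ (1 mol Ca²⁺ ≡ 1 mol CaCO₃): 53,550 / 100.1 g/mol = 535 mol.
(b) Mass of CaCl₂·2H₂O: 535 × 147 = 78,640 g.

(a) 58.4 ppm; (b) 78.6 kg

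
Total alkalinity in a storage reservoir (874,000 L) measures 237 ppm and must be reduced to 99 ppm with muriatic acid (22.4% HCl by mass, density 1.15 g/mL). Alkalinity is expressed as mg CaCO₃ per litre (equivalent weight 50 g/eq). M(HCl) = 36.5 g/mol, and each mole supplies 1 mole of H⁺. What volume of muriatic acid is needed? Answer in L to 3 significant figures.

Alkalinity to neutralize: (237 − 99) = 138 mg/L as CaCO₃ × 874,000 L = 120,600 g as CaCO₃.
Equivalents of H⁺ required: 120,600 ÷ 50 g/eq = 2412 eq = 2412 mol HCl.
Mass of HCl: 2412 × 36.5 = 88,050 g.
Mass of 22.4% solution: 88,050 / 0.224 = 393,100 g.
Volume: 393,100 g ÷ 1.15 g/mL = 341,800 mL.

342 L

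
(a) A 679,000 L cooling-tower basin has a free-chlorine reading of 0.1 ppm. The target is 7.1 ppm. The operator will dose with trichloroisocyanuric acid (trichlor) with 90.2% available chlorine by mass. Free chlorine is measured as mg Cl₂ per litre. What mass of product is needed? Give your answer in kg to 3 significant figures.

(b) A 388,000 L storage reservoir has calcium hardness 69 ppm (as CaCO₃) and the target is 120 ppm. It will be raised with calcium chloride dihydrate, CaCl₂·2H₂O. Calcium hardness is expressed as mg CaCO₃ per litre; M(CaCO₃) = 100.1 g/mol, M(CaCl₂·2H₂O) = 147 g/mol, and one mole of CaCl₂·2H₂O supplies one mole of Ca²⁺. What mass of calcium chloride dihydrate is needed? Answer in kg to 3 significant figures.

(a) 5.27 kg; (b) 29.1 kg

(a) Chlorine deficit: 7.1 − 0.1 = 7 ppm = 7 mg/L as Cl₂.
(a) Cl₂ equivalent needed: 7 mg/L × 679,000 L = 4,753,000 mg = 4753 g.
(a) Product at 90.2% available chlorine: 4753 / 0.902 = 5269 g.

(b) Hardness to add: (120 − 69) = 51 mg/L as CaCO₃ × 388,000 L = 19,790 g as CaCO₃.
(b) Moles of Ca²⁺ (1 mol Ca²⁺ ≡ 1 mol CaCO₃): 19,790 / 100.1 g/mol = 197.7 mol.
(b) Mass of CaCl₂·2H₂O: 197.7 × 147 = 29,060 g.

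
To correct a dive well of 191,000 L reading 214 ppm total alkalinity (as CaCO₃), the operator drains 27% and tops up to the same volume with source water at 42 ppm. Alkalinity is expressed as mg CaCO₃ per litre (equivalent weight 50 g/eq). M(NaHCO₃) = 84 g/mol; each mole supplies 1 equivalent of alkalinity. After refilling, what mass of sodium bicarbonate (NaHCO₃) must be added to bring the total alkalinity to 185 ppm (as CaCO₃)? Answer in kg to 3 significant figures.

5.60 kg

After draining 27% and refilling: 214 × 0.73 + 42 × 0.27 = 167.56 ppm.
Deficit to target: 185 − 167.56 = 17.44 mg/L.
As CaCO₃: 17.44 mg/L × 191,000 L = 3331 g; ÷ 50 g/eq ÷ 1 = 66.62 mol NaHCO₃.
Mass: 66.62 × 84 = 5596 g.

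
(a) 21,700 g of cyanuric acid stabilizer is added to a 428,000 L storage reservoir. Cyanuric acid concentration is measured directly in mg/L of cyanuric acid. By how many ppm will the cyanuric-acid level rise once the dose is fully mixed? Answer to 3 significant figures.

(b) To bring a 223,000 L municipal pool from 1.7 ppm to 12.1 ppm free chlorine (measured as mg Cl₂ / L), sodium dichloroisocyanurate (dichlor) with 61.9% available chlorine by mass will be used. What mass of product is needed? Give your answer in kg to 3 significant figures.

(a) 50.7 ppm; (b) 3.75 kg

(a) Rise: 21,700 g / 428,000 L × 1000 = 50.7 mg/L.

(b) Chlorine deficit: 12.1 − 1.7 = 10.4 ppm = 10.4 mg/L as Cl₂.
(b) Cl₂ equivalent needed: 10.4 mg/L × 223,000 L = 2,319,000 mg = 2319 g.
(b) Product at 61.9% available chlorine: 2319 / 0.619 = 3747 g.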